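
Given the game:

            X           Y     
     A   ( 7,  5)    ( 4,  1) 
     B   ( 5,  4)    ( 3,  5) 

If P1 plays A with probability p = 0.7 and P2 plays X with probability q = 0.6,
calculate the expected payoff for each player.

E[P1] = 5.32, E[P2] = 3.7

Work:
E[P1] = p·q·π₁(A,X) + p·(1-q)·π₁(A,Y) + (1-p)·q·π₁(B,X) + (1-p)·(1-q)·π₁(B,Y)
= 0.7·0.6·7 + 0.7·0.4·4 + 0.3·0.6·5 + 0.3·0.4·3
= 5.32

E[P2] = 3.7 (similar calculation)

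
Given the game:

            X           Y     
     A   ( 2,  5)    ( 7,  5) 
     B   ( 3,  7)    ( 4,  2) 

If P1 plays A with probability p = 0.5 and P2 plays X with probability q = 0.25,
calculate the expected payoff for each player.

E[P1] = 4.75, E[P2] = 4.125

Work:
E[P1] = p·q·π₁(A,X) + p·(1-q)·π₁(A,Y) + (1-p)·q·π₁(B,X) + (1-p)·(1-q)·π₁(B,Y)
= 0.5·0.25·2 + 0.5·0.75·7 + 0.5·0.25·3 + 0.5·0.75·4
= 4.75

E[P2] = 4.125 (similar calculation)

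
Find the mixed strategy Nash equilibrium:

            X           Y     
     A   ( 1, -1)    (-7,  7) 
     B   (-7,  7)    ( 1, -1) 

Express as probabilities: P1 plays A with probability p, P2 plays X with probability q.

p = 0.5, q = 0.5

Work:
Find probabilities that make opponent indifferent:
P2 chooses q to make P1 indifferent between A and B
P1 chooses p to make P2 indifferent between X and Y
Mixed NE: P1 plays (A: 0.5, B: 0.5), P2 plays (X: 0.5, Y: 0.5)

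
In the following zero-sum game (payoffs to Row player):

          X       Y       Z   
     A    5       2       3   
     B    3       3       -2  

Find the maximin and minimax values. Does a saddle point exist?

Maximin = 2, Minimax = 3, Saddle: False

Work:
Row minimums: [2, -2] → maximin = 2
Column maximums: [5, 3, 3] → minimax = 3
No saddle point (maximin ≠ minimax). Mixed strategy needed.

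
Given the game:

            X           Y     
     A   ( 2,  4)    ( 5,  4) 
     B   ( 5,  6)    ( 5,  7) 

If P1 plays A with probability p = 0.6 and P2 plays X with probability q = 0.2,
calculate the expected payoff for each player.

E[P1] = 4.64, E[P2] = 5.12

Work:
E[P1] = p·q·π₁(A,X) + p·(1-q)·π₁(A,Y) + (1-p)·q·π₁(B,X) + (1-p)·(1-q)·π₁(B,Y)
= 0.6·0.2·2 + 0.6·0.8·5 + 0.4·0.2·5 + 0.4·0.8·5
= 4.64

E[P2] = 5.12 (similar calculation)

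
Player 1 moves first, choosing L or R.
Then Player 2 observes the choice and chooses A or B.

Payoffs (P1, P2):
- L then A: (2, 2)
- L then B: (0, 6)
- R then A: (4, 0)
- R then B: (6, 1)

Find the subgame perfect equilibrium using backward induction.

P1 plays R, P2 plays B after L and B after R; Payoff (6, 1)

Work:
Backward induction:
After L: P2 chooses B → P1 gets 0
After R: P2 chooses B → P1 gets 6
P1 chooses R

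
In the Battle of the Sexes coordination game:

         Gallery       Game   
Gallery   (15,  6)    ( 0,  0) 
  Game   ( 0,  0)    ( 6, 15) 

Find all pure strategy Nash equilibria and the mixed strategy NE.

Pure NE: (Gallery, Gallery) and (Game, Game); Mixed NE: p = 0.7143, q = 0.2857

Work:
Check pure NE:
(Gallery, Gallery): (15, 6) - no unilateral deviation beneficial
(Game, Game): (6, 15) - no unilateral deviation beneficial
Mixed NE: P1 plays Gallery with p = 0.7143, P2 plays Gallery with q = 0.2857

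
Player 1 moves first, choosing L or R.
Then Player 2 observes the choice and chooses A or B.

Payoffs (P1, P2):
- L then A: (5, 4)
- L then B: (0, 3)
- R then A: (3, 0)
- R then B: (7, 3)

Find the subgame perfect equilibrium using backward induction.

P1 plays R, P2 plays A after L and B after R; Payoff (7, 3)

Work:
Backward induction:
After L: P2 chooses A → P1 gets 5
After R: P2 chooses B → P1 gets 7
P1 chooses R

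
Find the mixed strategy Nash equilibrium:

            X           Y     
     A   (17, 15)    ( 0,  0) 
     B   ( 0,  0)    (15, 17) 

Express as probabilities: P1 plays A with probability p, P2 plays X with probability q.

p = 0.5312, q = 0.4688

Work:
Find probabilities that make opponent indifferent:
P2 chooses q to make P1 indifferent between A and B
P1 chooses p to make P2 indifferent between X and Y
Mixed NE: P1 plays (A: 0.5312, B: 0.4688), P2 plays (X: 0.4688, Y: 0.5312)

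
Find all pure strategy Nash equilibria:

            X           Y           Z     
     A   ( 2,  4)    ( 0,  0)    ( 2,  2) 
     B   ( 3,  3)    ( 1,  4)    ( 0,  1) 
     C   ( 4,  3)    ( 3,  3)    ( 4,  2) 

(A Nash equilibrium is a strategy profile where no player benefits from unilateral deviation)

Nash equilibrium: (C, X), (C, Y)

Work:
Best responses:
  P1 vs X: payoffs [2, 3, 4] → best response C (payoff 4)
  P1 vs Y: payoffs [0, 1, 3] → best response C (payoff 3)
  P1 vs Z: payoffs [2, 0, 4] → best response C (payoff 4)
  P2 vs A: payoffs [4, 0, 2] → best response X (payoff 4)
  P2 vs B: payoffs [3, 4, 1] → best response Y (payoff 4)
  P2 vs C: payoffs [3, 3, 2] → best response X/Y (payoff 3)
Mutual best responses: (C,X), (C,Y) → Nash equilibria.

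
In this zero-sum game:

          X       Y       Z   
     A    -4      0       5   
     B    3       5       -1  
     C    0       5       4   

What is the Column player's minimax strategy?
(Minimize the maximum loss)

Column should play X, value = 3

Work:
Column player minimizes Row's maximum payoff:
Column X: max payoff to Row = 3
Column Y: max payoff to Row = 5
Column Z: max payoff to Row = 5
Minimum is 3, achieved by column X.
Minimax strategy: X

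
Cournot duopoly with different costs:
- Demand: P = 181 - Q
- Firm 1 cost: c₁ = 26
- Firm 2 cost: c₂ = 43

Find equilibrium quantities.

q₁* = 57.33, q₂* = 40.33

Work:
Reaction: q₁ = (181 - 26 - q₂)/2
Reaction: q₂ = (181 - 43 - q₁)/2
Solve simultaneously:
q₁* = (181 - 2×26 + 43)/3 = 57.33
q₂* = (181 - 2×43 + 26)/3 = 40.33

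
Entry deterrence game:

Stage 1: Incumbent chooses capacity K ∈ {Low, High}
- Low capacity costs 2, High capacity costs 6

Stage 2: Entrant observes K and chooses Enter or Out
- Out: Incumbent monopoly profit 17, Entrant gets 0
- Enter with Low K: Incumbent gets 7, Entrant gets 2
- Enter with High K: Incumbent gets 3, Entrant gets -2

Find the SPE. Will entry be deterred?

SPE: (High, Enter|Low, Out|High); Entry deterred. Incumbent net profit = 11

Work:
After Low K: Entrant enters (2 > 0)
After High K: Entrant stays out (-2 < 0)
Incumbent: Low → 7−2=5, High → 17−6=11
Incumbent chooses High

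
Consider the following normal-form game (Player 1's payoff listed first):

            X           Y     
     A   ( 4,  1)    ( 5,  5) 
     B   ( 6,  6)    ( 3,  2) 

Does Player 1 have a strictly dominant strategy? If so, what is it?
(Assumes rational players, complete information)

No strictly dominant strategy exists for Player 1

Work:
A strategy strictly dominates another if it gives a strictly higher payoff against every opponent action. Compare each pair of P1's strategies column-by-column:
  A vs B: [4 vs 6, 5 vs 3] → A does not strictly dominate B (column X: 4 ≤ 6)
  B vs A: [6 vs 4, 3 vs 5] → B does not strictly dominate A (column Y: 3 ≤ 5)
No single strategy strictly dominates all others → no strictly dominant strategy.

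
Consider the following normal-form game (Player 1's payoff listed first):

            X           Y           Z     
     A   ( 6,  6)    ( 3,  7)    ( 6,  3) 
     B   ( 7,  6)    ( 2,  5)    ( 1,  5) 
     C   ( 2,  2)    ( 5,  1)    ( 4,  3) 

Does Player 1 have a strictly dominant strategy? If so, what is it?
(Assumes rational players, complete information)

No strictly dominant strategy exists for Player 1

Work:
A strategy strictly dominates another if it gives a strictly higher payoff against every opponent action. Compare each pair of P1's strategies column-by-column:
  A vs B: [6 vs 7, 3 vs 2, 6 vs 1] → A does not strictly dominate B (column X: 6 ≤ 7)
  A vs C: [6 vs 2, 3 vs 5, 6 vs 4] → A does not strictly dominate C (column Y: 3 ≤ 5)
  B vs A: [7 vs 6, 2 vs 3, 1 vs 6] → B does not strictly dominate A (column Y: 2 ≤ 3)
  B vs C: [7 vs 2, 2 vs 5, 1 vs 4] → B does not strictly dominate C (column Y: 2 ≤ 5)
  C vs A: [2 vs 6, 5 vs 3, 4 vs 6] → C does not strictly dominate A (column X: 2 ≤ 6)
  C vs B: [2 vs 7, 5 vs 2, 4 vs 1] → C does not strictly dominate B (column X: 2 ≤ 7)
No single strategy strictly dominates all others → no strictly dominant strategy.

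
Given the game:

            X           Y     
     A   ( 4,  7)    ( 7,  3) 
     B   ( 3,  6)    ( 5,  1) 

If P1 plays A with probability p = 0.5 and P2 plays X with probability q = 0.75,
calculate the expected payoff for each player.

E[P1] = 4.125, E[P2] = 5.375

Work:
E[P1] = p·q·π₁(A,X) + p·(1-q)·π₁(A,Y) + (1-p)·q·π₁(B,X) + (1-p)·(1-q)·π₁(B,Y)
= 0.5·0.75·4 + 0.5·0.25·7 + 0.5·0.75·3 + 0.5·0.25·5
= 4.125

E[P2] = 5.375 (similar calculation)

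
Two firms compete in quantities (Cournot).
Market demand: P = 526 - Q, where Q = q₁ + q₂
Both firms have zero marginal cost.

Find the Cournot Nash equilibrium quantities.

q₁* = q₂* = 175.33; P* = 175.33

Work:
Profit: π_i = P·q_i = (a - q_i - q_j)·q_i
FOC: ∂π_i/∂q_i = a - 2q_i - q_j = 0
Reaction function: q_i = (526 - q_j)/2
Symmetry: q* = 526/3 = 175.33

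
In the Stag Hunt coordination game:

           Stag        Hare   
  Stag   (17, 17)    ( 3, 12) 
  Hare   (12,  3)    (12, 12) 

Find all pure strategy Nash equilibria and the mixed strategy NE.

Pure NE: (Stag, Stag) and (Hare, Hare); Mixed NE: p = 0.6429, q = 0.6429

Work:
Check pure NE:
(Stag, Stag): (17, 17) - no unilateral deviation beneficial
(Hare, Hare): (12, 12) - no unilateral deviation beneficial
Mixed NE: P1 plays Stag with p = 0.6429, P2 plays Stag with q = 0.6429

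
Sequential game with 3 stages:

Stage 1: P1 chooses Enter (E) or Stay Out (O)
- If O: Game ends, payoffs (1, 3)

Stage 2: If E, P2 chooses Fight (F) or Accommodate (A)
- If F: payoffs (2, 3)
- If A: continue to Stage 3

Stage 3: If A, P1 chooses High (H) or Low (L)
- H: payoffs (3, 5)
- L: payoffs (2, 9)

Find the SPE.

SPE: (E, A, H); Outcome (3, 5)

Work:
Stage 3: P1 chooses H (3 vs 2)
Stage 2: P2: F->3, A->5 (anticipating H). Choose A
Stage 1: P1: O->1, E->3 (anticipating A, H). Choose E
SPE path: E -> A -> H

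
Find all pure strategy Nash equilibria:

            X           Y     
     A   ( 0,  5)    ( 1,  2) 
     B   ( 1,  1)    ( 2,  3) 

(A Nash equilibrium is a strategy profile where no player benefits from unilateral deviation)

Nash equilibrium: (B, Y)

Work:
Best responses:
  P1 vs X: payoffs [0, 1] → best response B (payoff 1)
  P1 vs Y: payoffs [1, 2] → best response B (payoff 2)
  P2 vs A: payoffs [5, 2] → best response X (payoff 5)
  P2 vs B: payoffs [1, 3] → best response Y (payoff 3)
Mutual best responses: (B,Y) → Nash equilibria.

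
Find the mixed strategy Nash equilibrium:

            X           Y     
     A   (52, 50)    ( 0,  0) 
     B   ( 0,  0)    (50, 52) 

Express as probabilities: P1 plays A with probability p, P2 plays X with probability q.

p = 0.5098, q = 0.4902

Work:
Find probabilities that make opponent indifferent:
P2 chooses q to make P1 indifferent between A and B
P1 chooses p to make P2 indifferent between X and Y
Mixed NE: P1 plays (A: 0.5098, B: 0.4902), P2 plays (X: 0.4902, Y: 0.5098)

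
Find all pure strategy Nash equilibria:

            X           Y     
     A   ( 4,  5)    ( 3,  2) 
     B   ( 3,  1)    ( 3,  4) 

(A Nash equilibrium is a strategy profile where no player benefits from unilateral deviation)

Nash equilibrium: (A, X), (B, Y)

Work:
Best responses:
  P1 vs X: payoffs [4, 3] → best response A (payoff 4)
  P1 vs Y: payoffs [3, 3] → best response A/B (payoff 3)
  P2 vs A: payoffs [5, 2] → best response X (payoff 5)
  P2 vs B: payoffs [1, 4] → best response Y (payoff 4)
Mutual best responses: (A,X), (B,Y) → Nash equilibria.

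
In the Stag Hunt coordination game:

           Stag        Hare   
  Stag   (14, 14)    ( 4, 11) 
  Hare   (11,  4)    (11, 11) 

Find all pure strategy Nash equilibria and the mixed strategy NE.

Pure NE: (Stag, Stag) and (Hare, Hare); Mixed NE: p = 0.7, q = 0.7

Work:
Check pure NE:
(Stag, Stag): (14, 14) - no unilateral deviation beneficial
(Hare, Hare): (11, 11) - no unilateral deviation beneficial
Mixed NE: P1 plays Stag with p = 0.7, P2 plays Stag with q = 0.7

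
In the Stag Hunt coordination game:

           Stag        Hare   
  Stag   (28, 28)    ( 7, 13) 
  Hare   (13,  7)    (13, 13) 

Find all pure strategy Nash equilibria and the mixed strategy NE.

Pure NE: (Stag, Stag) and (Hare, Hare); Mixed NE: p = 0.2857, q = 0.2857

Work:
Check pure NE:
(Stag, Stag): (28, 28) - no unilateral deviation beneficial
(Hare, Hare): (13, 13) - no unilateral deviation beneficial
Mixed NE: P1 plays Stag with p = 0.2857, P2 plays Stag with q = 0.2857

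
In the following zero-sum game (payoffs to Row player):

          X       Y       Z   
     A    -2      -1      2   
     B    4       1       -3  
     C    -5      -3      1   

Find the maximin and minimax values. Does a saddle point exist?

Maximin = -2, Minimax = 1, Saddle: False

Work:
Row minimums: [-2, -3, -5] → maximin = -2
Column maximums: [4, 1, 2] → minimax = 1
No saddle point (maximin ≠ minimax). Mixed strategy needed.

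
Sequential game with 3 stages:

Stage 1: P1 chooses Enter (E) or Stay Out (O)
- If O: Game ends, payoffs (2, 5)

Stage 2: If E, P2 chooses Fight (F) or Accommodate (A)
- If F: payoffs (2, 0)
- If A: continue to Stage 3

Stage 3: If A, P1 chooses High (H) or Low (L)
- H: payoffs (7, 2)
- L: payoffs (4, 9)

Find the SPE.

SPE: (E, A, H); Outcome (7, 2)

Work:
Stage 3: P1 chooses H (7 vs 4)
Stage 2: P2: F->0, A->2 (anticipating H). Choose A
Stage 1: P1: O->2, E->7 (anticipating A, H). Choose E
SPE path: E -> A -> H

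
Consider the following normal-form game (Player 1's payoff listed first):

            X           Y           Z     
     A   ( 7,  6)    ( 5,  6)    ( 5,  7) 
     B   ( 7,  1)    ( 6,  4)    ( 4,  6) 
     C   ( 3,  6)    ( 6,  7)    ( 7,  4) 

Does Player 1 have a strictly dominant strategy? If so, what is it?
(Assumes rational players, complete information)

No strictly dominant strategy exists for Player 1

Work:
A strategy strictly dominates another if it gives a strictly higher payoff against every opponent action. Compare each pair of P1's strategies column-by-column:
  A vs B: [7 vs 7, 5 vs 6, 5 vs 4] → A does not strictly dominate B (column X: 7 ≤ 7)
  A vs C: [7 vs 3, 5 vs 6, 5 vs 7] → A does not strictly dominate C (column Y: 5 ≤ 6)
  B vs A: [7 vs 7, 6 vs 5, 4 vs 5] → B does not strictly dominate A (column X: 7 ≤ 7)
  B vs C: [7 vs 3, 6 vs 6, 4 vs 7] → B does not strictly dominate C (column Y: 6 ≤ 6)
  C vs A: [3 vs 7, 6 vs 5, 7 vs 5] → C does not strictly dominate A (column X: 3 ≤ 7)
  C vs B: [3 vs 7, 6 vs 6, 7 vs 4] → C does not strictly dominate B (column X: 3 ≤ 7)
No single strategy strictly dominates all others → no strictly dominant strategy.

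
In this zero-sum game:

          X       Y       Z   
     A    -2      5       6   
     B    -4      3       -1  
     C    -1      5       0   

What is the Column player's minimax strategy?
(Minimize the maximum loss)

Column should play X, value = -1

Work:
Column player minimizes Row's maximum payoff:
Column X: max payoff to Row = -1
Column Y: max payoff to Row = 5
Column Z: max payoff to Row = 6
Minimum is -1, achieved by column X.
Minimax strategy: X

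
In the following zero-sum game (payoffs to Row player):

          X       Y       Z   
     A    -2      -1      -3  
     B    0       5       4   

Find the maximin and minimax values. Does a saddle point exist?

Maximin = 0, Minimax = 0, Saddle: True

Work:
Row minimums: [-3, 0] → maximin = 0
Column maximums: [0, 5, 4] → minimax = 0
Saddle point exists! Game value = 0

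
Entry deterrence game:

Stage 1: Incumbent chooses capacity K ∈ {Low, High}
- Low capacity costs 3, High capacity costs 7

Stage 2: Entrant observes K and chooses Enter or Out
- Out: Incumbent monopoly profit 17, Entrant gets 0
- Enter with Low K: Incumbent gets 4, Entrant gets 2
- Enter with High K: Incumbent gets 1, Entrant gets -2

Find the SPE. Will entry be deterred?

SPE: (High, Enter|Low, Out|High); Entry deterred. Incumbent net profit = 10

Work:
After Low K: Entrant enters (2 > 0)
After High K: Entrant stays out (-2 < 0)
Incumbent: Low → 4−3=1, High → 17−7=10
Incumbent chooses High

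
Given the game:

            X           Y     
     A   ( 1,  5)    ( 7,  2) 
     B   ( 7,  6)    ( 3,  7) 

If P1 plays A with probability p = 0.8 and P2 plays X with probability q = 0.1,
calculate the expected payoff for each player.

E[P1] = 5.8, E[P2] = 3.22

Work:
E[P1] = p·q·π₁(A,X) + p·(1-q)·π₁(A,Y) + (1-p)·q·π₁(B,X) + (1-p)·(1-q)·π₁(B,Y)
= 0.8·0.1·1 + 0.8·0.9·7 + 0.2·0.1·7 + 0.2·0.9·3
= 5.8

E[P2] = 3.22 (similar calculation)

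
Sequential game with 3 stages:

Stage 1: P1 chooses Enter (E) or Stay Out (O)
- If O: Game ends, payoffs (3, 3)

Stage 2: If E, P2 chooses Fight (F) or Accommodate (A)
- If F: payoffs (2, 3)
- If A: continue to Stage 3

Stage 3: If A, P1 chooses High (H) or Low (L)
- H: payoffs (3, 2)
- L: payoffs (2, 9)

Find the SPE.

SPE: (O, F, H); Outcome (3, 3)

Work:
Stage 3: P1 chooses H (3 vs 2)
Stage 2: P2: F->3, A->2 (anticipating H). Choose F
Stage 1: P1: O->3, E->2 (anticipating F, H). Choose O
SPE path: O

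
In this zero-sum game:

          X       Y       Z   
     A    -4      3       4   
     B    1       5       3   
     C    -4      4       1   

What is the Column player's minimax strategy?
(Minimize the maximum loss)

Column should play X, value = 1

Work:
Column player minimizes Row's maximum payoff:
Column X: max payoff to Row = 1
Column Y: max payoff to Row = 5
Column Z: max payoff to Row = 4
Minimum is 1, achieved by column X.
Minimax strategy: X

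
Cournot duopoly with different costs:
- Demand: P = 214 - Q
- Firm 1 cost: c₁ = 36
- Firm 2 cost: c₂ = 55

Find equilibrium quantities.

q₁* = 65.67, q₂* = 46.67

Work:
Reaction: q₁ = (214 - 36 - q₂)/2
Reaction: q₂ = (214 - 55 - q₁)/2
Solve simultaneously:
q₁* = (214 - 2×36 + 55)/3 = 65.67
q₂* = (214 - 2×55 + 36)/3 = 46.67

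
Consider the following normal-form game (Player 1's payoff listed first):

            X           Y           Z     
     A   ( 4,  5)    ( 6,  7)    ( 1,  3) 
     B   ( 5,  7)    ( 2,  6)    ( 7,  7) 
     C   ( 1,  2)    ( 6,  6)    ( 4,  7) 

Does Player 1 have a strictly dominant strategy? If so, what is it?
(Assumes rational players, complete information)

No strictly dominant strategy exists for Player 1

Work:
A strategy strictly dominates another if it gives a strictly higher payoff against every opponent action. Compare each pair of P1's strategies column-by-column:
  A vs B: [4 vs 5, 6 vs 2, 1 vs 7] → A does not strictly dominate B (column X: 4 ≤ 5)
  A vs C: [4 vs 1, 6 vs 6, 1 vs 4] → A does not strictly dominate C (column Y: 6 ≤ 6)
  B vs A: [5 vs 4, 2 vs 6, 7 vs 1] → B does not strictly dominate A (column Y: 2 ≤ 6)
  B vs C: [5 vs 1, 2 vs 6, 7 vs 4] → B does not strictly dominate C (column Y: 2 ≤ 6)
  C vs A: [1 vs 4, 6 vs 6, 4 vs 1] → C does not strictly dominate A (column X: 1 ≤ 4)
  C vs B: [1 vs 5, 6 vs 2, 4 vs 7] → C does not strictly dominate B (column X: 1 ≤ 5)
No single strategy strictly dominates all others → no strictly dominant strategy.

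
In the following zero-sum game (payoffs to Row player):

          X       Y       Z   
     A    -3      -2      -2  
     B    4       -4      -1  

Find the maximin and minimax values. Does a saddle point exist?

Maximin = -3, Minimax = -2, Saddle: False

Work:
Row minimums: [-3, -4] → maximin = -3
Column maximums: [4, -2, -1] → minimax = -2
No saddle point (maximin ≠ minimax). Mixed strategy needed.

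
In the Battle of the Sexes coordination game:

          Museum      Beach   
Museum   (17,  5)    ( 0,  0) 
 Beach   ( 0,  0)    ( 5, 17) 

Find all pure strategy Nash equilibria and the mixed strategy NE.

Pure NE: (Museum, Museum) and (Beach, Beach); Mixed NE: p = 0.7727, q = 0.2273

Work:
Check pure NE:
(Museum, Museum): (17, 5) - no unilateral deviation beneficial
(Beach, Beach): (5, 17) - no unilateral deviation beneficial
Mixed NE: P1 plays Museum with p = 0.7727, P2 plays Museum with q = 0.2273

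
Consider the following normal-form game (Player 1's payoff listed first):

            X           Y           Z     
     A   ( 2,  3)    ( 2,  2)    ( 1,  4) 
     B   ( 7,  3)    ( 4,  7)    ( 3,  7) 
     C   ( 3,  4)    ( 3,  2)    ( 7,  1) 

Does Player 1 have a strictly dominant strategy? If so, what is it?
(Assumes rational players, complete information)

No strictly dominant strategy exists for Player 1

Work:
A strategy strictly dominates another if it gives a strictly higher payoff against every opponent action. Compare each pair of P1's strategies column-by-column:
  A vs B: [2 vs 7, 2 vs 4, 1 vs 3] → A does not strictly dominate B (column X: 2 ≤ 7)
  A vs C: [2 vs 3, 2 vs 3, 1 vs 7] → A does not strictly dominate C (column X: 2 ≤ 3)
  B vs A: [7 vs 2, 4 vs 2, 3 vs 1] → B strictly dominates A
  B vs C: [7 vs 3, 4 vs 3, 3 vs 7] → B does not strictly dominate C (column Z: 3 ≤ 7)
  C vs A: [3 vs 2, 3 vs 2, 7 vs 1] → C strictly dominates A
  C vs B: [3 vs 7, 3 vs 4, 7 vs 3] → C does not strictly dominate B (column X: 3 ≤ 7)
No single strategy strictly dominates all others → no strictly dominant strategy.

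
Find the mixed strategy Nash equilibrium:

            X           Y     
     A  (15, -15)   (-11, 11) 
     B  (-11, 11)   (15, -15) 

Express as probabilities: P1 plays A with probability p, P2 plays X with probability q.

p = 0.5, q = 0.5

Work:
Find probabilities that make opponent indifferent:
P2 chooses q to make P1 indifferent between A and B
P1 chooses p to make P2 indifferent between X and Y
Mixed NE: P1 plays (A: 0.5, B: 0.5), P2 plays (X: 0.5, Y: 0.5)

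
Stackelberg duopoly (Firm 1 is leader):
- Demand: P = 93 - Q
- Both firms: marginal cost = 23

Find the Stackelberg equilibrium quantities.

q₁* (leader) = 35.0, q₂* (follower) = 17.5

Work:
Follower's reaction: q₂ = (a - c - q₁)/2
Leader substitutes: π₁ = q₁·(a - q₁ - (a-c-q₁)/2 - c)
FOC: q₁* = (93 - 23)/2 = 35.00
Then: q₂* = (93 - 23 - 35.0)/2 = 17.50
Leader has first-mover advantage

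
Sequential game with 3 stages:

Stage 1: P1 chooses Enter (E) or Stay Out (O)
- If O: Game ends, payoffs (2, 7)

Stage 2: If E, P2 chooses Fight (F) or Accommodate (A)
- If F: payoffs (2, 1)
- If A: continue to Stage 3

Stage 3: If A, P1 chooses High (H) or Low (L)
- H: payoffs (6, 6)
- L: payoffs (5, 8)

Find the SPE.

SPE: (E, A, H); Outcome (6, 6)

Work:
Stage 3: P1 chooses H (6 vs 5)
Stage 2: P2: F->1, A->6 (anticipating H). Choose A
Stage 1: P1: O->2, E->6 (anticipating A, H). Choose E
SPE path: E -> A -> H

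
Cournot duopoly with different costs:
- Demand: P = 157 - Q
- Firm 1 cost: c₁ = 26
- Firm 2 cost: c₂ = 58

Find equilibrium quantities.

q₁* = 54.33, q₂* = 22.33

Work:
Reaction: q₁ = (157 - 26 - q₂)/2
Reaction: q₂ = (157 - 58 - q₁)/2
Solve simultaneously:
q₁* = (157 - 2×26 + 58)/3 = 54.33
q₂* = (157 - 2×58 + 26)/3 = 22.33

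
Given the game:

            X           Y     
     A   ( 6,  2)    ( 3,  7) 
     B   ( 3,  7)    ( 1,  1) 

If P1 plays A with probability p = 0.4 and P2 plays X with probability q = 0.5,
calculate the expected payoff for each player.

E[P1] = 3.0, E[P2] = 4.2

Work:
E[P1] = p·q·π₁(A,X) + p·(1-q)·π₁(A,Y) + (1-p)·q·π₁(B,X) + (1-p)·(1-q)·π₁(B,Y)
= 0.4·0.5·6 + 0.4·0.5·3 + 0.6·0.5·3 + 0.6·0.5·1
= 3.0

E[P2] = 4.2 (similar calculation)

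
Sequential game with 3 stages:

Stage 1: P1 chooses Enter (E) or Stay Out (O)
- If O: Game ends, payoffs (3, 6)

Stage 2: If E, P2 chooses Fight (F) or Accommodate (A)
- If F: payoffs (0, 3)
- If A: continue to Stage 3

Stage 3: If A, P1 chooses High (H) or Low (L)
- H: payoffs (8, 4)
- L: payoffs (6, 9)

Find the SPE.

SPE: (E, A, H); Outcome (8, 4)

Work:
Stage 3: P1 chooses H (8 vs 6)
Stage 2: P2: F->3, A->4 (anticipating H). Choose A
Stage 1: P1: O->3, E->8 (anticipating A, H). Choose E
SPE path: E -> A -> H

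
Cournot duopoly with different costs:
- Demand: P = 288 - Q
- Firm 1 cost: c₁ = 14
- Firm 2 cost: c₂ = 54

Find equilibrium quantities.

q₁* = 104.67, q₂* = 64.67

Work:
Reaction: q₁ = (288 - 14 - q₂)/2
Reaction: q₂ = (288 - 54 - q₁)/2
Solve simultaneously:
q₁* = (288 - 2×14 + 54)/3 = 104.67
q₂* = (288 - 2×54 + 14)/3 = 64.67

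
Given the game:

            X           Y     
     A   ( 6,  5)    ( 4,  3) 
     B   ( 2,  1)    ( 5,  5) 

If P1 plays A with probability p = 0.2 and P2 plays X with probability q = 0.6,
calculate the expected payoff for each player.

E[P1] = 3.6, E[P2] = 2.92

Work:
E[P1] = p·q·π₁(A,X) + p·(1-q)·π₁(A,Y) + (1-p)·q·π₁(B,X) + (1-p)·(1-q)·π₁(B,Y)
= 0.2·0.6·6 + 0.2·0.4·4 + 0.8·0.6·2 + 0.8·0.4·5
= 3.6

E[P2] = 2.92 (similar calculation)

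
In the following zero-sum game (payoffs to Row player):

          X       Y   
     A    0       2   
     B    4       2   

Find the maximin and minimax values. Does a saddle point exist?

Maximin = 2, Minimax = 2, Saddle: True

Work:
Row minimums: [0, 2] → maximin = 2
Column maximums: [4, 2] → minimax = 2
Saddle point exists! Game value = 2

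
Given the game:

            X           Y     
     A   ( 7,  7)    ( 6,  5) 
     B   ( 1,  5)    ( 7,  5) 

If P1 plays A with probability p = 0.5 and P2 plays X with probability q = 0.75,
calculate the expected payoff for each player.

E[P1] = 4.625, E[P2] = 5.75

Work:
E[P1] = p·q·π₁(A,X) + p·(1-q)·π₁(A,Y) + (1-p)·q·π₁(B,X) + (1-p)·(1-q)·π₁(B,Y)
= 0.5·0.75·7 + 0.5·0.25·6 + 0.5·0.75·1 + 0.5·0.25·7
= 4.625

E[P2] = 5.75 (similar calculation)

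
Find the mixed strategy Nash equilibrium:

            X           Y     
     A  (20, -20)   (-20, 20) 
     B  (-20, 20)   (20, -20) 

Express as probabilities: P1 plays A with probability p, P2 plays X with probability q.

p = 0.5, q = 0.5

Work:
Find probabilities that make opponent indifferent:
P2 chooses q to make P1 indifferent between A and B
P1 chooses p to make P2 indifferent between X and Y
Mixed NE: P1 plays (A: 0.5, B: 0.5), P2 plays (X: 0.5, Y: 0.5)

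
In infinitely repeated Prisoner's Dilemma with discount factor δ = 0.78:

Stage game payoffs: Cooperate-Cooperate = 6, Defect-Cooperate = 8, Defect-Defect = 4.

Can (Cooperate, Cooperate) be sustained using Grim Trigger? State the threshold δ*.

δ* = 0.5; since δ = 0.78 ≥ 0.5, cooperation can be sustained

Work:
For Grim Trigger:
Cooperate forever: 6/(1-δ)
Defect then punished: 8 + 4·δ/(1-δ)
Need: 6/(1-δ) ≥ 8 + 4·δ/(1-δ)
Solving: δ ≥ (T-R)/(T-P) = (8-6)/(8-4) = 0.5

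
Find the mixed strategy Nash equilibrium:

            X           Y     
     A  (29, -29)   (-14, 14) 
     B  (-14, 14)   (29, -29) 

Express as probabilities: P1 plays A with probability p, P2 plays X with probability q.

p = 0.5, q = 0.5

Work:
Find probabilities that make opponent indifferent:
P2 chooses q to make P1 indifferent between A and B
P1 chooses p to make P2 indifferent between X and Y
Mixed NE: P1 plays (A: 0.5, B: 0.5), P2 plays (X: 0.5, Y: 0.5)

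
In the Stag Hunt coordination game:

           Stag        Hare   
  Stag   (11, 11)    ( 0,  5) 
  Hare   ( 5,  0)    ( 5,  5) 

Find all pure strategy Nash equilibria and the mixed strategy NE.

Pure NE: (Stag, Stag) and (Hare, Hare); Mixed NE: p = 0.4545, q = 0.4545

Work:
Check pure NE:
(Stag, Stag): (11, 11) - no unilateral deviation beneficial
(Hare, Hare): (5, 5) - no unilateral deviation beneficial
Mixed NE: P1 plays Stag with p = 0.4545, P2 plays Stag with q = 0.4545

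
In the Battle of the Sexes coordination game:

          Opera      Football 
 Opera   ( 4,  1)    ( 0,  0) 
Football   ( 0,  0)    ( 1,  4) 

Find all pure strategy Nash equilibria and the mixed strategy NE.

Pure NE: (Opera, Opera) and (Football, Football); Mixed NE: p = 0.8, q = 0.2

Work:
Check pure NE:
(Opera, Opera): (4, 1) - no unilateral deviation beneficial
(Football, Football): (1, 4) - no unilateral deviation beneficial
Mixed NE: P1 plays Opera with p = 0.8, P2 plays Opera with q = 0.2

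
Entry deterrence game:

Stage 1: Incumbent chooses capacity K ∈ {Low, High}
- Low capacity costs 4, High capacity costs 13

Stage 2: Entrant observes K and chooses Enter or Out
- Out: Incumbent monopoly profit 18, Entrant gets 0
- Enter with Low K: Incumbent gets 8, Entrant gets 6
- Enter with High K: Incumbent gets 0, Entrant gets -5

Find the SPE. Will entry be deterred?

SPE: (High, Enter|Low, Out|High); Entry deterred. Incumbent net profit = 5

Work:
After Low K: Entrant enters (6 > 0)
After High K: Entrant stays out (-5 < 0)
Incumbent: Low → 8−4=4, High → 18−13=5
Incumbent chooses High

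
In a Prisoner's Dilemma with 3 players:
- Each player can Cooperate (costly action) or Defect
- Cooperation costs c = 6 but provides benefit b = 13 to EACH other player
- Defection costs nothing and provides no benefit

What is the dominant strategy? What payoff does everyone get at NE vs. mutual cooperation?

Dominant: Defect; NE payoff = 0; Coop payoff = 20

Work:
Defect dominates (saves cost c = 6, benefit to others is external)
NE: All defect → everyone gets 0
If all cooperate: each receives (2)×13 - 6 = 20
Social dilemma: 20 > 0 but NE gives 0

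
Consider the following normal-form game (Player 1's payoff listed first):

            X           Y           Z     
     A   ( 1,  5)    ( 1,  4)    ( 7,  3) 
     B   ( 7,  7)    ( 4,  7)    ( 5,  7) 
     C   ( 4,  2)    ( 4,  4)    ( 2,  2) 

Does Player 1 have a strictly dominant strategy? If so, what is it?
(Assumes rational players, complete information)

No strictly dominant strategy exists for Player 1

Work:
A strategy strictly dominates another if it gives a strictly higher payoff against every opponent action. Compare each pair of P1's strategies column-by-column:
  A vs B: [1 vs 7, 1 vs 4, 7 vs 5] → A does not strictly dominate B (column X: 1 ≤ 7)
  A vs C: [1 vs 4, 1 vs 4, 7 vs 2] → A does not strictly dominate C (column X: 1 ≤ 4)
  B vs A: [7 vs 1, 4 vs 1, 5 vs 7] → B does not strictly dominate A (column Z: 5 ≤ 7)
  B vs C: [7 vs 4, 4 vs 4, 5 vs 2] → B does not strictly dominate C (column Y: 4 ≤ 4)
  C vs A: [4 vs 1, 4 vs 1, 2 vs 7] → C does not strictly dominate A (column Z: 2 ≤ 7)
  C vs B: [4 vs 7, 4 vs 4, 2 vs 5] → C does not strictly dominate B (column X: 4 ≤ 7)
No single strategy strictly dominates all others → no strictly dominant strategy.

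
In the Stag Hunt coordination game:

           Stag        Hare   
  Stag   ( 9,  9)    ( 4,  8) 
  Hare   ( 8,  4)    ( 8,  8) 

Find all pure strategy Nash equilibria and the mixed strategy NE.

Pure NE: (Stag, Stag) and (Hare, Hare); Mixed NE: p = 0.8, q = 0.8

Work:
Check pure NE:
(Stag, Stag): (9, 9) - no unilateral deviation beneficial
(Hare, Hare): (8, 8) - no unilateral deviation beneficial
Mixed NE: P1 plays Stag with p = 0.8, P2 plays Stag with q = 0.8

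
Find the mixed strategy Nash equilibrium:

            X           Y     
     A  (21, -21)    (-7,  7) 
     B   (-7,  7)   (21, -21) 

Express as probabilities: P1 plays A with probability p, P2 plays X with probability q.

p = 0.5, q = 0.5

Work:
Find probabilities that make opponent indifferent:
P2 chooses q to make P1 indifferent between A and B
P1 chooses p to make P2 indifferent between X and Y
Mixed NE: P1 plays (A: 0.5, B: 0.5), P2 plays (X: 0.5, Y: 0.5)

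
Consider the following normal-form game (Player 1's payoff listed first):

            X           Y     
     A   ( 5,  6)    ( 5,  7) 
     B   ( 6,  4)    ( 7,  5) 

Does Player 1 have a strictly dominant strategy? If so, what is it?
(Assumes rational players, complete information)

Yes, Player 1's strictly dominant strategy is B

Work:
A strategy strictly dominates another if it gives a strictly higher payoff against every opponent action. Compare each pair of P1's strategies column-by-column:
  A vs B: [5 vs 6, 5 vs 7] → A does not strictly dominate B (column X: 5 ≤ 6)
  B vs A: [6 vs 5, 7 vs 5] → B strictly dominates A
B strictly dominates every other strategy → strictly dominant.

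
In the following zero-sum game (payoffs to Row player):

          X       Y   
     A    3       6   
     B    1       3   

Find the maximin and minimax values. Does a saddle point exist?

Maximin = 3, Minimax = 3, Saddle: True

Work:
Row minimums: [3, 1] → maximin = 3
Column maximums: [3, 6] → minimax = 3
Saddle point exists! Game value = 3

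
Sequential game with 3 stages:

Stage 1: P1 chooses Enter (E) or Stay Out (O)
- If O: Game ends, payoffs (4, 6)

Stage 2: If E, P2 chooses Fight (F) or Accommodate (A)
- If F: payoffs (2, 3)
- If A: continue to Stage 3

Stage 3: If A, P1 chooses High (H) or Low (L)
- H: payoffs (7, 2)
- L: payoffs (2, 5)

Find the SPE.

SPE: (O, F, H); Outcome (4, 6)

Work:
Stage 3: P1 chooses H (7 vs 2)
Stage 2: P2: F->3, A->2 (anticipating H). Choose F
Stage 1: P1: O->4, E->2 (anticipating F, H). Choose O
SPE path: O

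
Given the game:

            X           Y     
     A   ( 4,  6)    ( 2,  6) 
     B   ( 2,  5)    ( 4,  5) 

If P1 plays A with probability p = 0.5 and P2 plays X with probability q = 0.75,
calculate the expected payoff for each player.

E[P1] = 3.0, E[P2] = 5.5

Work:
E[P1] = p·q·π₁(A,X) + p·(1-q)·π₁(A,Y) + (1-p)·q·π₁(B,X) + (1-p)·(1-q)·π₁(B,Y)
= 0.5·0.75·4 + 0.5·0.25·2 + 0.5·0.75·2 + 0.5·0.25·4
= 3.0

E[P2] = 5.5 (similar calculation)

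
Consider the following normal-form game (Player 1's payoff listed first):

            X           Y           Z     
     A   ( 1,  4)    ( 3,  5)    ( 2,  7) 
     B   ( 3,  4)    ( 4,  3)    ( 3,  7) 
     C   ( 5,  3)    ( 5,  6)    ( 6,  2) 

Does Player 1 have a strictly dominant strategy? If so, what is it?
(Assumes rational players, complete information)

Yes, Player 1's strictly dominant strategy is C

Work:
A strategy strictly dominates another if it gives a strictly higher payoff against every opponent action. Compare each pair of P1's strategies column-by-column:
  A vs B: [1 vs 3, 3 vs 4, 2 vs 3] → A does not strictly dominate B (column X: 1 ≤ 3)
  A vs C: [1 vs 5, 3 vs 5, 2 vs 6] → A does not strictly dominate C (column X: 1 ≤ 5)
  B vs A: [3 vs 1, 4 vs 3, 3 vs 2] → B strictly dominates A
  B vs C: [3 vs 5, 4 vs 5, 3 vs 6] → B does not strictly dominate C (column X: 3 ≤ 5)
  C vs A: [5 vs 1, 5 vs 3, 6 vs 2] → C strictly dominates A
  C vs B: [5 vs 3, 5 vs 4, 6 vs 3] → C strictly dominates B
C strictly dominates every other strategy → strictly dominant.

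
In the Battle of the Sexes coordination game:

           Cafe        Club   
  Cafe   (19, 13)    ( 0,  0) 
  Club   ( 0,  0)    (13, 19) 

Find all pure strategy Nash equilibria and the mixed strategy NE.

Pure NE: (Cafe, Cafe) and (Club, Club); Mixed NE: p = 0.5938, q = 0.4062

Work:
Check pure NE:
(Cafe, Cafe): (19, 13) - no unilateral deviation beneficial
(Club, Club): (13, 19) - no unilateral deviation beneficial
Mixed NE: P1 plays Cafe with p = 0.5938, P2 plays Cafe with q = 0.4062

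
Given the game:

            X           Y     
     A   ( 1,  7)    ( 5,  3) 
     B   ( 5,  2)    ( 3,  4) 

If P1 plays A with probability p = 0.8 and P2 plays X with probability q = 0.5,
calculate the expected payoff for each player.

E[P1] = 3.2, E[P2] = 4.6

Work:
E[P1] = p·q·π₁(A,X) + p·(1-q)·π₁(A,Y) + (1-p)·q·π₁(B,X) + (1-p)·(1-q)·π₁(B,Y)
= 0.8·0.5·1 + 0.8·0.5·5 + 0.2·0.5·5 + 0.2·0.5·3
= 3.2

E[P2] = 4.6 (similar calculation)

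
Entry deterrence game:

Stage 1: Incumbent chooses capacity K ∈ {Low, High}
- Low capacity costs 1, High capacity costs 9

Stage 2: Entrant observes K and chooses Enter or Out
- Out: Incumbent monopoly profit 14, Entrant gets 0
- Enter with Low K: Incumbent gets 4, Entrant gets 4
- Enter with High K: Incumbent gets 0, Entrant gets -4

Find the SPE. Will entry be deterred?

SPE: (High, Enter|Low, Out|High); Entry deterred. Incumbent net profit = 5

Work:
After Low K: Entrant enters (4 > 0)
After High K: Entrant stays out (-4 < 0)
Incumbent: Low → 4−1=3, High → 14−9=5
Incumbent chooses High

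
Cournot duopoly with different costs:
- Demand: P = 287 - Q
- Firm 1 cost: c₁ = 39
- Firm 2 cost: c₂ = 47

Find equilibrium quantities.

q₁* = 85.33, q₂* = 77.33

Work:
Reaction: q₁ = (287 - 39 - q₂)/2
Reaction: q₂ = (287 - 47 - q₁)/2
Solve simultaneously:
q₁* = (287 - 2×39 + 47)/3 = 85.33
q₂* = (287 - 2×47 + 39)/3 = 77.33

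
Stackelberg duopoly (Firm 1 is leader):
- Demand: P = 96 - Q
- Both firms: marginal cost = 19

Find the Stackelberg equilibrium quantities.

q₁* (leader) = 38.5, q₂* (follower) = 19.25

Work:
Follower's reaction: q₂ = (a - c - q₁)/2
Leader substitutes: π₁ = q₁·(a - q₁ - (a-c-q₁)/2 - c)
FOC: q₁* = (96 - 19)/2 = 38.50
Then: q₂* = (96 - 19 - 38.5)/2 = 19.25
Leader has first-mover advantage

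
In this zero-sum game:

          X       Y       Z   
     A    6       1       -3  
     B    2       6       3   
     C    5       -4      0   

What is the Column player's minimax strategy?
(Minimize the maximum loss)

Column should play Z, value = 3

Work:
Column player minimizes Row's maximum payoff:
Column X: max payoff to Row = 6
Column Y: max payoff to Row = 6
Column Z: max payoff to Row = 3
Minimum is 3, achieved by column Z.
Minimax strategy: Z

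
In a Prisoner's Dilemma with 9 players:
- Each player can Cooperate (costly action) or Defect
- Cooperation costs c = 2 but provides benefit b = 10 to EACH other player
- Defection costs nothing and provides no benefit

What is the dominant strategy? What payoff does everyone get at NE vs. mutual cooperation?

Dominant: Defect; NE payoff = 0; Coop payoff = 78

Work:
Defect dominates (saves cost c = 2, benefit to others is external)
NE: All defect → everyone gets 0
If all cooperate: each receives (8)×10 - 2 = 78
Social dilemma: 78 > 0 but NE gives 0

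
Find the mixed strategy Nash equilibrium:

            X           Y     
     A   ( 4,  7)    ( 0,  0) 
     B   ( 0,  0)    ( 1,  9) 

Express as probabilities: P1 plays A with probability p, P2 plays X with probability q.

p = 0.5625, q = 0.2

Work:
Find probabilities that make opponent indifferent:
P2 chooses q to make P1 indifferent between A and B
P1 chooses p to make P2 indifferent between X and Y
Mixed NE: P1 plays (A: 0.5625, B: 0.4375), P2 plays (X: 0.2, Y: 0.8)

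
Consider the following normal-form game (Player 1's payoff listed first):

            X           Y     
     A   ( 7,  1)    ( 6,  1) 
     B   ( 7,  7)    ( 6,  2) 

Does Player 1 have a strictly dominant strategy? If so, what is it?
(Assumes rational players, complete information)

No strictly dominant strategy exists for Player 1

Work:
A strategy strictly dominates another if it gives a strictly higher payoff against every opponent action. Compare each pair of P1's strategies column-by-column:
  A vs B: [7 vs 7, 6 vs 6] → A does not strictly dominate B (column X: 7 ≤ 7)
  B vs A: [7 vs 7, 6 vs 6] → B does not strictly dominate A (column X: 7 ≤ 7)
No single strategy strictly dominates all others → no strictly dominant strategy.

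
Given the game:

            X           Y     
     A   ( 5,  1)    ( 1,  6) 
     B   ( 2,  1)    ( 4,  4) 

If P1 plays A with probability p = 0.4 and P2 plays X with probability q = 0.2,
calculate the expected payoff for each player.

E[P1] = 2.88, E[P2] = 4.04

Work:
E[P1] = p·q·π₁(A,X) + p·(1-q)·π₁(A,Y) + (1-p)·q·π₁(B,X) + (1-p)·(1-q)·π₁(B,Y)
= 0.4·0.2·5 + 0.4·0.8·1 + 0.6·0.2·2 + 0.6·0.8·4
= 2.88

E[P2] = 4.04 (similar calculation)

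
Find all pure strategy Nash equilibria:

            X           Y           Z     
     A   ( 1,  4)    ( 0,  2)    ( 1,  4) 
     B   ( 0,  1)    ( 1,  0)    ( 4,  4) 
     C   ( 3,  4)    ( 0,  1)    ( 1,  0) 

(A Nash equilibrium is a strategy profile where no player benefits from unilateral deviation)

Nash equilibrium: (B, Z), (C, X)

Work:
Best responses:
  P1 vs X: payoffs [1, 0, 3] → best response C (payoff 3)
  P1 vs Y: payoffs [0, 1, 0] → best response B (payoff 1)
  P1 vs Z: payoffs [1, 4, 1] → best response B (payoff 4)
  P2 vs A: payoffs [4, 2, 4] → best response X/Z (payoff 4)
  P2 vs B: payoffs [1, 0, 4] → best response Z (payoff 4)
  P2 vs C: payoffs [4, 1, 0] → best response X (payoff 4)
Mutual best responses: (B,Z), (C,X) → Nash equilibria.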